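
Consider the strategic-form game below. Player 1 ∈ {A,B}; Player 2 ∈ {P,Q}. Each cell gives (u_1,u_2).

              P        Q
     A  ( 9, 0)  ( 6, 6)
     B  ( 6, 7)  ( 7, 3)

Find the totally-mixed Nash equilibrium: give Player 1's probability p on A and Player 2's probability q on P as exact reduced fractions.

p=2/5, q=1/4

P1 indiff ⇒ q·9+(1-q)·6 = q·6+(1-q)·7 ⇒ q(3) = (1-q)(1) ⇒ q = 1/4
P2 indiff ⇒ p·0+(1-p)·7 = p·6+(1-p)·3 ⇒ p(-6) = (1-p)(-4) ⇒ p = 2/5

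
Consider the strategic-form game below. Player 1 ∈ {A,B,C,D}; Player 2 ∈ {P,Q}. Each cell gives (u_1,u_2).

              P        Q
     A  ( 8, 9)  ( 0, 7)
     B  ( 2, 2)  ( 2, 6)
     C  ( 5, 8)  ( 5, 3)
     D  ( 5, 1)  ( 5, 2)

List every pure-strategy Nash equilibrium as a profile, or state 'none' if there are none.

NE set: (A,P), (D,Q)

(A,P): NE
(A,Q): not NE [P1→D gives 5>0; P2→P gives 9>7]
(B,P): not NE [P1→A gives 8>2; P2→Q gives 6>2]
(B,Q): not NE [P1→D gives 5>2]
(C,P): not NE [P1→A gives 8>5]
(C,Q): not NE [P2→P gives 8>3]
(D,P): not NE [P1→A gives 8>5; P2→Q gives 2>1]
(D,Q): NE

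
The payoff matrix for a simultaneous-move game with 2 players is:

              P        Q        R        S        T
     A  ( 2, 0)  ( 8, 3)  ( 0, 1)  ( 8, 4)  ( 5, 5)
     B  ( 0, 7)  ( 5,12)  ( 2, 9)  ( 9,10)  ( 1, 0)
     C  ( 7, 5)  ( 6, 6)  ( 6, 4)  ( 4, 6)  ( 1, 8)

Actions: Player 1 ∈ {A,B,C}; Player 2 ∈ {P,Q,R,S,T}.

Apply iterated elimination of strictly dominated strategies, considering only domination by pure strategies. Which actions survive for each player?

Remaining: P1:{A,B} P2:{Q,S,T}

P2 drop P (Q beats it: A:3>0 B:12>7 C:6>5)
P2 drop R (Q beats it: A:3>1 B:12>9 C:6>4)
P1 drop C (A beats it: Q:8>6 S:8>4 T:5>1)
P1→{A,B} P2→{Q,S,T}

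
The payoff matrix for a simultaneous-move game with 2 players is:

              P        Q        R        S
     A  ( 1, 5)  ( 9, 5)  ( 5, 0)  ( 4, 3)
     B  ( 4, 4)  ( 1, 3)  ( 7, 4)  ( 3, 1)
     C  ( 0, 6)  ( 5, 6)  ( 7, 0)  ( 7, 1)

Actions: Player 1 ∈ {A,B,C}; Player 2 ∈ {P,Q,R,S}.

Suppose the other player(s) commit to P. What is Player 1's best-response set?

argmax u_1 = {B}

u_1(A vs P) = 1
u_1(B vs P) = 4
u_1(C vs P) = 0
max payoff 4 at {B}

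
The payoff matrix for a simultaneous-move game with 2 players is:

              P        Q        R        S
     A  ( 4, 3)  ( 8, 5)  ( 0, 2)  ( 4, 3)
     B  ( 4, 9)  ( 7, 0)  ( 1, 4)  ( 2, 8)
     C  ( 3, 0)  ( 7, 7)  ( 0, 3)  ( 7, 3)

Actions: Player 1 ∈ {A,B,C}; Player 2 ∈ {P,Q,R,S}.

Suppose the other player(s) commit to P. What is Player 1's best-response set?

BR_1 = {A,B}

u_1(A vs P) = 4
u_1(B vs P) = 4
u_1(C vs P) = 3
max payoff 4 at {A,B}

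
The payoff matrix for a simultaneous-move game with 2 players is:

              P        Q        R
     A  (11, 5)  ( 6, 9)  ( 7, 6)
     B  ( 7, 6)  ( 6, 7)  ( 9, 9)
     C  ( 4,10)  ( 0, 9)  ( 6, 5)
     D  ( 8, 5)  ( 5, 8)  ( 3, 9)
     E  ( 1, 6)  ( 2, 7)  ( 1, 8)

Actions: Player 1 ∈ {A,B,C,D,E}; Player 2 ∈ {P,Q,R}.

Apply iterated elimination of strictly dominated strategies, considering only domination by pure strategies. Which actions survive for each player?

Remaining: P1:{A,B} P2:{Q,R}

P1 drop C (A beats it: P:11>4 Q:6>0 R:7>6)
P1 drop D (A beats it: P:11>8 Q:6>5 R:7>3)
P1 drop E (A beats it: P:11>1 Q:6>2 R:7>1)
P2 drop P (Q beats it: A:9>5 B:7>6)
P1→{A,B} P2→{Q,R}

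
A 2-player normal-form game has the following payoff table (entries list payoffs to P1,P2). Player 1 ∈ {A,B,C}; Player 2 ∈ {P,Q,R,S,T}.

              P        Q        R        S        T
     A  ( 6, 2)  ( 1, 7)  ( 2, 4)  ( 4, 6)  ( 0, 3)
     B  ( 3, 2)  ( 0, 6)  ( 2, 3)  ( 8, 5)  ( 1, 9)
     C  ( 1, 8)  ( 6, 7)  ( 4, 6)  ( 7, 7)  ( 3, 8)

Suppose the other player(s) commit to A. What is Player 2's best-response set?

P2 best: {Q}

u_2(P vs A) = 2
u_2(Q vs A) = 7
u_2(R vs A) = 4
u_2(S vs A) = 6
u_2(T vs A) = 3
max payoff 7 at {Q}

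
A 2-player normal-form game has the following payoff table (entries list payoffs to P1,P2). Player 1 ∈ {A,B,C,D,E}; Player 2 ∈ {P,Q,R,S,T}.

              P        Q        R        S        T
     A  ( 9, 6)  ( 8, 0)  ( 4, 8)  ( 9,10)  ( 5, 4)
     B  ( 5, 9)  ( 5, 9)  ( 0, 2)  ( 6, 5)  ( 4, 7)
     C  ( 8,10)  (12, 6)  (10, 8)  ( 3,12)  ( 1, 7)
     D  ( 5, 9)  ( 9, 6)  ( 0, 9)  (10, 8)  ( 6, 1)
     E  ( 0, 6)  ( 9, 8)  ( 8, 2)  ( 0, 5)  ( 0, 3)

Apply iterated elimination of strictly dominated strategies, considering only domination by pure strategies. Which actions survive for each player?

IESDS → P1:{A,C,D} P2:{P,R,S}

P1 drop B (A beats it: P:9>5 Q:8>5 R:4>0 S:9>6 T:5>4)
P1 drop E (C beats it: P:8>0 Q:12>9 R:10>8 S:3>0 T:1>0)
P2 drop Q (P beats it: A:6>0 C:10>6 D:9>6)
P2 drop T (P beats it: A:6>4 C:10>7 D:9>1)
P1→{A,C,D} P2→{P,R,S}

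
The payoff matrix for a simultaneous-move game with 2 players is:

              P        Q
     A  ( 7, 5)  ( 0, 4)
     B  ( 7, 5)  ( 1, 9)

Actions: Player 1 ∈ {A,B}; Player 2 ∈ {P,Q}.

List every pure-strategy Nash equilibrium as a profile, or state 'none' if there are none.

PSNE = {(A,P), (B,Q)}

(A,P): NE
(A,Q): not NE [P1→B gives 1>0; P2→P gives 5>4]
(B,P): not NE [P2→Q gives 9>5]
(B,Q): NE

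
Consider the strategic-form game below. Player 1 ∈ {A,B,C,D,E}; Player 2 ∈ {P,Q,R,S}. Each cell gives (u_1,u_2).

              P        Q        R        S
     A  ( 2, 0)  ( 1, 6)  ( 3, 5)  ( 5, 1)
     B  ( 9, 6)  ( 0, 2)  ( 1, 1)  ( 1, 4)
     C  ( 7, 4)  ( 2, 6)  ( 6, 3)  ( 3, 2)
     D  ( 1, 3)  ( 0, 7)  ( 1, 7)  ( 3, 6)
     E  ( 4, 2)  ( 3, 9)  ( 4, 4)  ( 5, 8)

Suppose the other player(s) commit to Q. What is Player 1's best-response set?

u_1(A vs Q) = 1
u_1(B vs Q) = 0
u_1(C vs Q) = 2
u_1(D vs Q) = 0
u_1(E vs Q) = 3
max payoff 3 at {E}

argmax u_1 = {E}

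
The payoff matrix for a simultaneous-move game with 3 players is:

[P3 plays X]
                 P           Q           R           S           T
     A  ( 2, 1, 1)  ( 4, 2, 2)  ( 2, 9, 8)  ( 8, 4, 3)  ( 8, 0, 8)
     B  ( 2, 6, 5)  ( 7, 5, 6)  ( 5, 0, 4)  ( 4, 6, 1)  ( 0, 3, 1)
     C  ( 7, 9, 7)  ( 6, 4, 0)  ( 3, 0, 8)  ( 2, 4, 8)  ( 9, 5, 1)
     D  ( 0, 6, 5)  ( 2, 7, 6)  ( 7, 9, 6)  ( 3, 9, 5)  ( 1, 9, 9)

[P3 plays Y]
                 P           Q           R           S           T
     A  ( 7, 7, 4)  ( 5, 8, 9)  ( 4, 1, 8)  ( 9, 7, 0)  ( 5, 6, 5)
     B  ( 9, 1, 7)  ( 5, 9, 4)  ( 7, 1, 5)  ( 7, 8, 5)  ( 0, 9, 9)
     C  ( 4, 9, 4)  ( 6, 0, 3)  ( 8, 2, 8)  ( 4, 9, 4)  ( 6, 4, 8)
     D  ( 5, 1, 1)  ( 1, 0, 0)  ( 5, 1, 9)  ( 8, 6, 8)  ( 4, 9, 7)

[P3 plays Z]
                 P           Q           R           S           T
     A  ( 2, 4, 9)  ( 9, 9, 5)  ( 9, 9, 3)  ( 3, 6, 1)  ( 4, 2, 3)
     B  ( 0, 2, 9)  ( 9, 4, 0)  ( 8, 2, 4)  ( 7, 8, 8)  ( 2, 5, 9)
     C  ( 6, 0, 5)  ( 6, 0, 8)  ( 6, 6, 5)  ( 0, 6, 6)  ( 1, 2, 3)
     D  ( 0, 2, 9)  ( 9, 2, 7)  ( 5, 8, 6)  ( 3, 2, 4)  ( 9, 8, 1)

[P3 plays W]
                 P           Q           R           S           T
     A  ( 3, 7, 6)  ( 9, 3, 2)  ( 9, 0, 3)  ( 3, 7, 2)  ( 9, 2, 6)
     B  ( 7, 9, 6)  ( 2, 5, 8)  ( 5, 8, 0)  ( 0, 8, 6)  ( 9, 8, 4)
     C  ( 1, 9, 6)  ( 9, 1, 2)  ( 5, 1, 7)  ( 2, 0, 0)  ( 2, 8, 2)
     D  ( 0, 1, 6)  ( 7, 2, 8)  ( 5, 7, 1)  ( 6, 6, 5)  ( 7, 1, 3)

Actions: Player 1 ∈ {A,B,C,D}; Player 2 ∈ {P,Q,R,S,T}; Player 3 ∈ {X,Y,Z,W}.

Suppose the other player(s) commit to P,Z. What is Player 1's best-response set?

u_1(A vs P,Z) = 2
u_1(B vs P,Z) = 0
u_1(C vs P,Z) = 6
u_1(D vs P,Z) = 0
max payoff 6 at {C}

argmax u_1 = {C}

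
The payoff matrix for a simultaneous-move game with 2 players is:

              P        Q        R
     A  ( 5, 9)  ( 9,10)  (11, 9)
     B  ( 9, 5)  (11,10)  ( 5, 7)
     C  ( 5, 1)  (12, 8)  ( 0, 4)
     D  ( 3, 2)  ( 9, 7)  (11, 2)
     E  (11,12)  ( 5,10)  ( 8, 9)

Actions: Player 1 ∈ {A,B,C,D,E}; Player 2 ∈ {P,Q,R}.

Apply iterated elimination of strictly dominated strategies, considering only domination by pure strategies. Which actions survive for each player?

Survivors P1:{B,C,E} P2:{P,Q}

P2 drop R (Q beats it: A:10>9 B:10>7 C:8>4 D:7>2 E:10>9)
P1 drop A (B beats it: P:9>5 Q:11>9)
P1 drop D (B beats it: P:9>3 Q:11>9)
P1→{B,C,E} P2→{P,Q}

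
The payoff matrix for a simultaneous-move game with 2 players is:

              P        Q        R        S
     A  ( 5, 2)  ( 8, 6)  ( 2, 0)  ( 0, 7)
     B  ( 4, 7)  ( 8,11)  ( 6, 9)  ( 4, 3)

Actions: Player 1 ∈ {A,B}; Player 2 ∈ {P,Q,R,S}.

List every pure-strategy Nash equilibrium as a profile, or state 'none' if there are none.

NE set: (B,Q)

(A,P): not NE [P2→S gives 7>2]
(A,Q): not NE [P2→S gives 7>6]
(A,R): not NE [P1→B gives 6>2; P2→S gives 7>0]
(A,S): not NE [P1→B gives 4>0]
(B,P): not NE [P1→A gives 5>4; P2→Q gives 11>7]
(B,Q): NE
(B,R): not NE [P2→Q gives 11>9]
(B,S): not NE [P2→Q gives 11>3]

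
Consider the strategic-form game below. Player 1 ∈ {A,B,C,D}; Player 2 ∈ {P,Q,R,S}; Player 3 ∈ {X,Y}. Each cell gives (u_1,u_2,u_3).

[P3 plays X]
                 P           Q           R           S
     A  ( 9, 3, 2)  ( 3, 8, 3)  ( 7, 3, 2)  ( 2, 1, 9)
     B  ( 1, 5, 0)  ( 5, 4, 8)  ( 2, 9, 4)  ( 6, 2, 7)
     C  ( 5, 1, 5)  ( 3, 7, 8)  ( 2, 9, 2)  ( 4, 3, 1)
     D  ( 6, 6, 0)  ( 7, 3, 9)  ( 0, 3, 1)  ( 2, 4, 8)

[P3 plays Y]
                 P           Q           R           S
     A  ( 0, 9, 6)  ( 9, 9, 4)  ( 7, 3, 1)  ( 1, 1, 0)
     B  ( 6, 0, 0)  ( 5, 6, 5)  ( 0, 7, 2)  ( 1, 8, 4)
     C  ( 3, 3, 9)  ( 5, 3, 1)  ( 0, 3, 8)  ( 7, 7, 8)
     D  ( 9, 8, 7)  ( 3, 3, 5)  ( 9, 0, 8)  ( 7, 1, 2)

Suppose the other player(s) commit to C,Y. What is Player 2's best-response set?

BR_2 = {S}

u_2(P vs C,Y) = 3
u_2(Q vs C,Y) = 3
u_2(R vs C,Y) = 3
u_2(S vs C,Y) = 7
max payoff 7 at {S}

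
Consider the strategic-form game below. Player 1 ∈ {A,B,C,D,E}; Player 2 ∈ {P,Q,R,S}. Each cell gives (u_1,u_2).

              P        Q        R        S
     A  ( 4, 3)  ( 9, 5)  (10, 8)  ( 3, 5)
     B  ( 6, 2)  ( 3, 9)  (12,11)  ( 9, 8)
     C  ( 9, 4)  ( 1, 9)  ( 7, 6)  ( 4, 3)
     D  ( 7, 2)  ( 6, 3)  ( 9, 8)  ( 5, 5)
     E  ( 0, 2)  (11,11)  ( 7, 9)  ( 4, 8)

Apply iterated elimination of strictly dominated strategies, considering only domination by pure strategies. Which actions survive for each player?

P2 drop P (Q beats it: A:5>3 B:9>2 C:9>4 D:3>2 E:11>2)
P1 drop C (B beats it: Q:3>1 R:12>7 S:9>4)
P2 drop S (R beats it: A:8>5 B:11>8 D:8>5 E:9>8)
P1 drop D (A beats it: Q:9>6 R:10>9)
P1→{A,B,E} P2→{Q,R}

IESDS → P1:{A,B,E} P2:{Q,R}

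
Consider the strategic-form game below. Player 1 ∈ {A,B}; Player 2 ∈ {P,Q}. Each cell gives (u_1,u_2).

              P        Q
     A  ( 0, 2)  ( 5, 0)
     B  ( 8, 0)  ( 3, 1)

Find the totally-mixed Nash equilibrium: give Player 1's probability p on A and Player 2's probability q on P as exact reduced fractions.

P1 indiff ⇒ q·0+(1-q)·5 = q·8+(1-q)·3 ⇒ q(-8) = (1-q)(-2) ⇒ q = 1/5
P2 indiff ⇒ p·2+(1-p)·0 = p·0+(1-p)·1 ⇒ p(2) = (1-p)(1) ⇒ p = 1/3

p=1/3, q=1/5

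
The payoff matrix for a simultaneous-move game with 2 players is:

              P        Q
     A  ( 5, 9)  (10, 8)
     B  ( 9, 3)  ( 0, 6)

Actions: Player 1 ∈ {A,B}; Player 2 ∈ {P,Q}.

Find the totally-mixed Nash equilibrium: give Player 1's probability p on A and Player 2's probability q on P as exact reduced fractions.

p=3/4, q=5/7

P1 indiff ⇒ q·5+(1-q)·10 = q·9+(1-q)·0 ⇒ q(-4) = (1-q)(-10) ⇒ q = 5/7
P2 indiff ⇒ p·9+(1-p)·3 = p·8+(1-p)·6 ⇒ p(1) = (1-p)(3) ⇒ p = 3/4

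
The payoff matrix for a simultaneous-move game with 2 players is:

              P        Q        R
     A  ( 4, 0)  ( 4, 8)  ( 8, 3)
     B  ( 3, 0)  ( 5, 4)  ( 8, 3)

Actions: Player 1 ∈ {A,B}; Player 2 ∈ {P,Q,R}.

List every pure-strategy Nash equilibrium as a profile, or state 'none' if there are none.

(A,P): not NE [P2→Q gives 8>0]
(A,Q): not NE [P1→B gives 5>4]
(A,R): not NE [P2→Q gives 8>3]
(B,P): not NE [P1→A gives 4>3; P2→Q gives 4>0]
(B,Q): NE
(B,R): not NE [P2→Q gives 4>3]

Nash profiles: (B,Q)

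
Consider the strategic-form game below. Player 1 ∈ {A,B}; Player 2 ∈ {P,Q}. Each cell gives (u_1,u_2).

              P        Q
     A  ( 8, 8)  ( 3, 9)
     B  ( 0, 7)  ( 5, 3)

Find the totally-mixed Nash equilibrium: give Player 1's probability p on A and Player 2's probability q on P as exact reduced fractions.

P1 indiff ⇒ q·8+(1-q)·3 = q·0+(1-q)·5 ⇒ q(8) = (1-q)(2) ⇒ q = 1/5
P2 indiff ⇒ p·8+(1-p)·7 = p·9+(1-p)·3 ⇒ p(-1) = (1-p)(-4) ⇒ p = 4/5

(p,q) = (4/5, 1/5)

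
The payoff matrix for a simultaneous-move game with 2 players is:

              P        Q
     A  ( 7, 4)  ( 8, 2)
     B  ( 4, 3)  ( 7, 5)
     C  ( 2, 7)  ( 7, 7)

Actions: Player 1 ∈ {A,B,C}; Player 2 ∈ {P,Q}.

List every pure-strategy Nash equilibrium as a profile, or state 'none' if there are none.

(A,P): NE
(A,Q): not NE [P2→P gives 4>2]
(B,P): not NE [P1→A gives 7>4; P2→Q gives 5>3]
(B,Q): not NE [P1→A gives 8>7]
(C,P): not NE [P1→A gives 7>2]
(C,Q): not NE [P1→A gives 8>7]

NE set: (A,P)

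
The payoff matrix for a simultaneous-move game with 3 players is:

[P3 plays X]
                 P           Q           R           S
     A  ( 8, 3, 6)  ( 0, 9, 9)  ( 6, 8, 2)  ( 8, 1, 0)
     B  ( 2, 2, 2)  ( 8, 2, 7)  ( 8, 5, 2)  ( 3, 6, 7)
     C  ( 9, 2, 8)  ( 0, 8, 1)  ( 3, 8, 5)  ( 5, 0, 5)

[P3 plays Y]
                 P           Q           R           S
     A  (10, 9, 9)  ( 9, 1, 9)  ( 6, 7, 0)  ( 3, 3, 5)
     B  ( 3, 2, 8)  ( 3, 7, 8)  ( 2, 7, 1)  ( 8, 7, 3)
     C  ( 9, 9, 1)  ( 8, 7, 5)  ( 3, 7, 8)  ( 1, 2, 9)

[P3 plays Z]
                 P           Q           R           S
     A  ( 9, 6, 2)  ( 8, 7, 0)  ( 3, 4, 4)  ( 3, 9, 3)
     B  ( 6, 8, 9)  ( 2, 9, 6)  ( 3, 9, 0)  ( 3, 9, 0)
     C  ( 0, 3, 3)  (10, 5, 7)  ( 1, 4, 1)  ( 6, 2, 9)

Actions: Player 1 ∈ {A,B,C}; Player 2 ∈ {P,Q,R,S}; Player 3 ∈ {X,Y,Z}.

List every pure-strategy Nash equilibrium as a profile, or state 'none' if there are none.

(A,P,X): not NE [P1→C gives 9>8; P2→Q gives 9>3; P3→Y gives 9>6]
(A,P,Y): NE
(A,P,Z): not NE [P2→S gives 9>6; P3→Y gives 9>2]
(A,Q,X): not NE [P1→B gives 8>0]
(A,Q,Y): not NE [P2→P gives 9>1]
(A,Q,Z): not NE [P1→C gives 10>8; P2→S gives 9>7; P3→Y gives 9>0]
(A,R,X): not NE [P1→B gives 8>6; P2→Q gives 9>8; P3→Z gives 4>2]
(A,R,Y): not NE [P2→P gives 9>7; P3→Z gives 4>0]
(A,R,Z): not NE [P2→S gives 9>4]
(A,S,X): not NE [P2→Q gives 9>1; P3→Y gives 5>0]
(A,S,Y): not NE [P1→B gives 8>3; P2→P gives 9>3]
(A,S,Z): not NE [P1→C gives 6>3; P3→Y gives 5>3]
(B,P,X): not NE [P1→C gives 9>2; P2→S gives 6>2; P3→Z gives 9>2]
(B,P,Y): not NE [P1→A gives 10>3; P2→S gives 7>2; P3→Z gives 9>8]
(B,P,Z): not NE [P1→A gives 9>6; P2→S gives 9>8]
(B,Q,X): not NE [P2→S gives 6>2; P3→Y gives 8>7]
(B,Q,Y): not NE [P1→A gives 9>3]
(B,Q,Z): not NE [P1→C gives 10>2; P3→Y gives 8>6]
(B,R,X): not NE [P2→S gives 6>5]
(B,R,Y): not NE [P1→A gives 6>2; P3→X gives 2>1]
(B,R,Z): not NE [P3→X gives 2>0]
(B,S,X): not NE [P1→A gives 8>3]
(B,S,Y): not NE [P3→X gives 7>3]
(B,S,Z): not NE [P1→C gives 6>3; P3→X gives 7>0]
(C,P,X): not NE [P2→R gives 8>2]
(C,P,Y): not NE [P1→A gives 10>9; P3→X gives 8>1]
(C,P,Z): not NE [P1→A gives 9>0; P2→Q gives 5>3; P3→X gives 8>3]
(C,Q,X): not NE [P1→B gives 8>0; P3→Z gives 7>1]
(C,Q,Y): not NE [P1→A gives 9>8; P2→P gives 9>7; P3→Z gives 7>5]
(C,Q,Z): NE
(C,R,X): not NE [P1→B gives 8>3; P3→Y gives 8>5]
(C,R,Y): not NE [P1→A gives 6>3; P2→P gives 9>7]
(C,R,Z): not NE [P1→B gives 3>1; P2→Q gives 5>4; P3→Y gives 8>1]
(C,S,X): not NE [P1→A gives 8>5; P2→R gives 8>0; P3→Z gives 9>5]
(C,S,Y): not NE [P1→B gives 8>1; P2→P gives 9>2]
(C,S,Z): not NE [P2→Q gives 5>2]

NE set: (A,P,Y), (C,Q,Z)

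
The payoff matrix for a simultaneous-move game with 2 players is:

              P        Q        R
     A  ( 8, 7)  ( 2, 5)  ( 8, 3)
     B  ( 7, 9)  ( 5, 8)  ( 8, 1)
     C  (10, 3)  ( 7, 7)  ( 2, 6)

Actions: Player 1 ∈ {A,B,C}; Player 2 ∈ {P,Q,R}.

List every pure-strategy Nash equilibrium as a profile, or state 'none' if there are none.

PSNE = {(C,Q)}

(A,P): not NE [P1→C gives 10>8]
(A,Q): not NE [P1→C gives 7>2; P2→P gives 7>5]
(A,R): not NE [P2→P gives 7>3]
(B,P): not NE [P1→C gives 10>7]
(B,Q): not NE [P1→C gives 7>5; P2→P gives 9>8]
(B,R): not NE [P2→P gives 9>1]
(C,P): not NE [P2→Q gives 7>3]
(C,Q): NE
(C,R): not NE [P1→B gives 8>2; P2→Q gives 7>6]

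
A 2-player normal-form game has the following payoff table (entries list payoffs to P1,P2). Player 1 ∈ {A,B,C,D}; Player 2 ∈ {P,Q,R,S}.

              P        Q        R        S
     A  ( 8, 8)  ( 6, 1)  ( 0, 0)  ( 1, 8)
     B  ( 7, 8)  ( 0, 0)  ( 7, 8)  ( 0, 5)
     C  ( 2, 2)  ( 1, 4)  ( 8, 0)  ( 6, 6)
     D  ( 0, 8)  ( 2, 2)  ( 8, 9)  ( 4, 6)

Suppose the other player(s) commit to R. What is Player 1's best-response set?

u_1(A vs R) = 0
u_1(B vs R) = 7
u_1(C vs R) = 8
u_1(D vs R) = 8
max payoff 8 at {C,D}

P1 best: {C,D}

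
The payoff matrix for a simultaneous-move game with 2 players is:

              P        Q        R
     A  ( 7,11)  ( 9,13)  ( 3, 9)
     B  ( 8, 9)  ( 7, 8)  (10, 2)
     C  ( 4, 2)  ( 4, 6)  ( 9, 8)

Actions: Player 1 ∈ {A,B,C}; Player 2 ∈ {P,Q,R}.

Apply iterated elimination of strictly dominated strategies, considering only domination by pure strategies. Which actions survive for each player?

P1 drop C (B beats it: P:8>4 Q:7>4 R:10>9)
P2 drop R (P beats it: A:11>9 B:9>2)
P1→{A,B} P2→{P,Q}

IESDS → P1:{A,B} P2:{P,Q}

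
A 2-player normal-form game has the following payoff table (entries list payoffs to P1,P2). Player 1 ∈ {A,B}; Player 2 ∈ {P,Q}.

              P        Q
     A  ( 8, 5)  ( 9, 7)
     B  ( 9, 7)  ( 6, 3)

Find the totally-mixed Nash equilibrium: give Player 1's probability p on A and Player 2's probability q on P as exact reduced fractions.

P1 indiff ⇒ q·8+(1-q)·9 = q·9+(1-q)·6 ⇒ q(-1) = (1-q)(-3) ⇒ q = 3/4
P2 indiff ⇒ p·5+(1-p)·7 = p·7+(1-p)·3 ⇒ p(-2) = (1-p)(-4) ⇒ p = 2/3

P1 mixes 2/3 on A; P2 mixes 3/4 on P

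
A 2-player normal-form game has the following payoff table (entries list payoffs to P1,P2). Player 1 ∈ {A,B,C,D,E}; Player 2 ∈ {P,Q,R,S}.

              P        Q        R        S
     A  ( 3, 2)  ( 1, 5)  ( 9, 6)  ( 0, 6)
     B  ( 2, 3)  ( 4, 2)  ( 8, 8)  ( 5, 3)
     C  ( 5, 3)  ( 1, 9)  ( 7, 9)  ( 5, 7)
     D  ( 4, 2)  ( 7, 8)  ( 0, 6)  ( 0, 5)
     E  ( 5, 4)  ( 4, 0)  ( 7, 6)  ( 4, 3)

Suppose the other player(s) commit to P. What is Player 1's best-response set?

u_1(A vs P) = 3
u_1(B vs P) = 2
u_1(C vs P) = 5
u_1(D vs P) = 4
u_1(E vs P) = 5
max payoff 5 at {C,E}

P1 best: {C,E}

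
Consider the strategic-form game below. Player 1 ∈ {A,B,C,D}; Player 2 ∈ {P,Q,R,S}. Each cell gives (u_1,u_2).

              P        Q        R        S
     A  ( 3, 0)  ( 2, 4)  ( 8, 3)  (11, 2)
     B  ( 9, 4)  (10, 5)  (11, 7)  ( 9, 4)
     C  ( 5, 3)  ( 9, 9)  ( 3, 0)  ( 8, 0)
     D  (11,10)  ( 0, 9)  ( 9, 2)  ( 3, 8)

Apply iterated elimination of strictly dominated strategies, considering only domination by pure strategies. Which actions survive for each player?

Remaining: P1:{B,D} P2:{P,Q,R}

P1 drop C (B beats it: P:9>5 Q:10>9 R:11>3 S:9>8)
P2 drop S (Q beats it: A:4>2 B:5>4 D:9>8)
P1 drop A (B beats it: P:9>3 Q:10>2 R:11>8)
P1→{B,D} P2→{P,Q,R}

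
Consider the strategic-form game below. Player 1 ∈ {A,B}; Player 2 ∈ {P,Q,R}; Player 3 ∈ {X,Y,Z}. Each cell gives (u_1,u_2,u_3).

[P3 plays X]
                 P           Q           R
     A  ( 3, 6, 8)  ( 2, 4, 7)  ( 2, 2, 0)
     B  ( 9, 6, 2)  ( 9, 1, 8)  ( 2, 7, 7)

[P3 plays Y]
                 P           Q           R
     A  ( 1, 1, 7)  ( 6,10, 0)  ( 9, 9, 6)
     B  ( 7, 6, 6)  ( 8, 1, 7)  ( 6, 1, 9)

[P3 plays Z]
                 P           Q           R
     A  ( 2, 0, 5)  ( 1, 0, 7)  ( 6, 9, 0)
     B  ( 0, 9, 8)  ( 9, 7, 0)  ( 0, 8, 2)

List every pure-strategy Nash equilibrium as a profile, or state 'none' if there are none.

No pure NE.

(A,P,X): not NE [P1→B gives 9>3]
(A,P,Y): not NE [P1→B gives 7>1; P2→Q gives 10>1; P3→X gives 8>7]
(A,P,Z): not NE [P2→R gives 9>0; P3→X gives 8>5]
(A,Q,X): not NE [P1→B gives 9>2; P2→P gives 6>4]
(A,Q,Y): not NE [P1→B gives 8>6; P3→Z gives 7>0]
(A,Q,Z): not NE [P1→B gives 9>1; P2→R gives 9>0]
(A,R,X): not NE [P2→P gives 6>2; P3→Y gives 6>0]
(A,R,Y): not NE [P2→Q gives 10>9]
(A,R,Z): not NE [P3→Y gives 6>0]
(B,P,X): not NE [P2→R gives 7>6; P3→Z gives 8>2]
(B,P,Y): not NE [P3→Z gives 8>6]
(B,P,Z): not NE [P1→A gives 2>0]
(B,Q,X): not NE [P2→R gives 7>1]
(B,Q,Y): not NE [P2→P gives 6>1; P3→X gives 8>7]
(B,Q,Z): not NE [P2→P gives 9>7; P3→X gives 8>0]
(B,R,X): not NE [P3→Y gives 9>7]
(B,R,Y): not NE [P1→A gives 9>6; P2→P gives 6>1]
(B,R,Z): not NE [P1→A gives 6>0; P2→P gives 9>8; P3→Y gives 9>2]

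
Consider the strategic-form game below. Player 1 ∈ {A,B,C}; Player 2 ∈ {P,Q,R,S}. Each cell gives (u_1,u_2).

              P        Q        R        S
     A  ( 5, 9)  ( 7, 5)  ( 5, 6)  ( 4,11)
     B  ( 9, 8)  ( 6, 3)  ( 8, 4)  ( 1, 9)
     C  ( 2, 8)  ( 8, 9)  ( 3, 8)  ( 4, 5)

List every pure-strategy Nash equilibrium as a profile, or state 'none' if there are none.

(A,P): not NE [P1→B gives 9>5; P2→S gives 11>9]
(A,Q): not NE [P1→C gives 8>7; P2→S gives 11>5]
(A,R): not NE [P1→B gives 8>5; P2→S gives 11>6]
(A,S): NE
(B,P): not NE [P2→S gives 9>8]
(B,Q): not NE [P1→C gives 8>6; P2→S gives 9>3]
(B,R): not NE [P2→S gives 9>4]
(B,S): not NE [P1→C gives 4>1]
(C,P): not NE [P1→B gives 9>2; P2→Q gives 9>8]
(C,Q): NE
(C,R): not NE [P1→B gives 8>3; P2→Q gives 9>8]
(C,S): not NE [P2→Q gives 9>5]

NE set: (A,S), (C,Q)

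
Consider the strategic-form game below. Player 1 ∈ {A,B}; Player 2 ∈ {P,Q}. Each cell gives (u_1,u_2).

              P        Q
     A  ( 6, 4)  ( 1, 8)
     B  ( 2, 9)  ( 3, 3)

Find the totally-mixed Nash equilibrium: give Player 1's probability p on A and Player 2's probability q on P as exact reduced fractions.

P1 indiff ⇒ q·6+(1-q)·1 = q·2+(1-q)·3 ⇒ q(4) = (1-q)(2) ⇒ q = 1/3
P2 indiff ⇒ p·4+(1-p)·9 = p·8+(1-p)·3 ⇒ p(-4) = (1-p)(-6) ⇒ p = 3/5

p=3/5, q=1/3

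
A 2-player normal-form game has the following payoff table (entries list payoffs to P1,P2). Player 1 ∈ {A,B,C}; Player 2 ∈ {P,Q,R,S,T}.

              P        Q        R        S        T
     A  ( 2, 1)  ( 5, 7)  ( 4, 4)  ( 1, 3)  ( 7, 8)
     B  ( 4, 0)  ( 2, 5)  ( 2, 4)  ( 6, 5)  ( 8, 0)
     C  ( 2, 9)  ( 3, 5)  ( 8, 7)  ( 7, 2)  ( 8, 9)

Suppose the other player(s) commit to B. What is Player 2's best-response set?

BR_2 = {Q,S}

u_2(P vs B) = 0
u_2(Q vs B) = 5
u_2(R vs B) = 4
u_2(S vs B) = 5
u_2(T vs B) = 0
max payoff 5 at {Q,S}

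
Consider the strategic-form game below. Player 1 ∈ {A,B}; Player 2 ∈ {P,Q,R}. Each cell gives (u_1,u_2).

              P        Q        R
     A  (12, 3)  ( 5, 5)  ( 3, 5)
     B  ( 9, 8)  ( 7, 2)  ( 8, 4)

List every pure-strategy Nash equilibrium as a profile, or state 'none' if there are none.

Equilibria: none

(A,P): not NE [P2→R gives 5>3]
(A,Q): not NE [P1→B gives 7>5]
(A,R): not NE [P1→B gives 8>3]
(B,P): not NE [P1→A gives 12>9]
(B,Q): not NE [P2→P gives 8>2]
(B,R): not NE [P2→P gives 8>4]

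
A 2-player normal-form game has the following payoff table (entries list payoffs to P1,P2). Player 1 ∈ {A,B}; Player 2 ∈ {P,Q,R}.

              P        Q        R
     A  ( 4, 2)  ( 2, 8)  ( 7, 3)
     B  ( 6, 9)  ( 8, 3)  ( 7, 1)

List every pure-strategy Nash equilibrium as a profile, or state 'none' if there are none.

(A,P): not NE [P1→B gives 6>4; P2→Q gives 8>2]
(A,Q): not NE [P1→B gives 8>2]
(A,R): not NE [P2→Q gives 8>3]
(B,P): NE
(B,Q): not NE [P2→P gives 9>3]
(B,R): not NE [P2→P gives 9>1]

PSNE = {(B,P)}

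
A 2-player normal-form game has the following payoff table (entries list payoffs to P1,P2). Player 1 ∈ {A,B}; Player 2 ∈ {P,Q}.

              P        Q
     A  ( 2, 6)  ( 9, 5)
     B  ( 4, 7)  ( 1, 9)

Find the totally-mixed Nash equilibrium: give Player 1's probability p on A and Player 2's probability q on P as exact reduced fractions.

P1 indiff ⇒ q·2+(1-q)·9 = q·4+(1-q)·1 ⇒ q(-2) = (1-q)(-8) ⇒ q = 4/5
P2 indiff ⇒ p·6+(1-p)·7 = p·5+(1-p)·9 ⇒ p(1) = (1-p)(2) ⇒ p = 2/3

P1 mixes 2/3 on A; P2 mixes 4/5 on P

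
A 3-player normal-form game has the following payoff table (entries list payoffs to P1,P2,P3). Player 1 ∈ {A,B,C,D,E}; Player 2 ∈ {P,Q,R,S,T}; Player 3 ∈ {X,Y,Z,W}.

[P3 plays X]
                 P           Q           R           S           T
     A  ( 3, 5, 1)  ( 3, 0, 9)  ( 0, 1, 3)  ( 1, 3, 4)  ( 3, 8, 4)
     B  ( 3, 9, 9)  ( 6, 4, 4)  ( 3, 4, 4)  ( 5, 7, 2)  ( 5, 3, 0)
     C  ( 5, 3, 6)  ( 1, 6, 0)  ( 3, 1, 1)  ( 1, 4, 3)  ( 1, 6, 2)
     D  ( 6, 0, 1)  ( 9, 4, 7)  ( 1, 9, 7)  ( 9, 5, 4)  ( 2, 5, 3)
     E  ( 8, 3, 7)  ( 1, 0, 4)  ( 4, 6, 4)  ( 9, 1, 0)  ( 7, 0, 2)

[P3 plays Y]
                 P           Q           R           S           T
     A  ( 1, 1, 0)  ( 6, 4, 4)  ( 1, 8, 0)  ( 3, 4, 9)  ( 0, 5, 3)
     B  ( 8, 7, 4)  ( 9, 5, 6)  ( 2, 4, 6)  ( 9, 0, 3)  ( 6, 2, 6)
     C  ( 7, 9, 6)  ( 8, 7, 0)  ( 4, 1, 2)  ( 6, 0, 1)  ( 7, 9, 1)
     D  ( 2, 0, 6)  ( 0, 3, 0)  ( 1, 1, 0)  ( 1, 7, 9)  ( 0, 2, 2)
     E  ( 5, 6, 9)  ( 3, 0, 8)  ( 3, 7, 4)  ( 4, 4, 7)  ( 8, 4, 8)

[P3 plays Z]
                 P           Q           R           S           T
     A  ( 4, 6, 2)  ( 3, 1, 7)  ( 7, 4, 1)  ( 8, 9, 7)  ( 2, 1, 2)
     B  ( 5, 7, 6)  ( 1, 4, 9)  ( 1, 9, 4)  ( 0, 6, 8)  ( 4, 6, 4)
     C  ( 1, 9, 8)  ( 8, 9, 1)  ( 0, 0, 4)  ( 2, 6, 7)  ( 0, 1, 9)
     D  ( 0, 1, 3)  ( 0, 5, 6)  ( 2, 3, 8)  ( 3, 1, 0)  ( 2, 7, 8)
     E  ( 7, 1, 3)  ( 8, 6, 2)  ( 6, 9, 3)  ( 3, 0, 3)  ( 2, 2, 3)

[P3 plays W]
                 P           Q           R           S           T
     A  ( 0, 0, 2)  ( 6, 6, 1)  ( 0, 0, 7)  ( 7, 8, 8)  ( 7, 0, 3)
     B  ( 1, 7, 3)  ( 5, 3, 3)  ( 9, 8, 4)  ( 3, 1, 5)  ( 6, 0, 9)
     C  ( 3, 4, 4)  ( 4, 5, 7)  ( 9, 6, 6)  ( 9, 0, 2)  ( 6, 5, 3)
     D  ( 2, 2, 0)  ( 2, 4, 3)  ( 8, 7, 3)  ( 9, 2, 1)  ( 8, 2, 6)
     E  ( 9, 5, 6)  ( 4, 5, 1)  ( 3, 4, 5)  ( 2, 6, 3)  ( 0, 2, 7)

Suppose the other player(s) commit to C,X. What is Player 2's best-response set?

BR_2 = {Q,T}

u_2(P vs C,X) = 3
u_2(Q vs C,X) = 6
u_2(R vs C,X) = 1
u_2(S vs C,X) = 4
u_2(T vs C,X) = 6
max payoff 6 at {Q,T}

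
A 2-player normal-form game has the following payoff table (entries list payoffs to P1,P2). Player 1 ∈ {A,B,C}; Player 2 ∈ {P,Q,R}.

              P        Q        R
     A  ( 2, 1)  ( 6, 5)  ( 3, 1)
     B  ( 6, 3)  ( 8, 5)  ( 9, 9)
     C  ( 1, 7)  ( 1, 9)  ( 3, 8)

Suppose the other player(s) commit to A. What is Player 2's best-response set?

u_2(P vs A) = 1
u_2(Q vs A) = 5
u_2(R vs A) = 1
max payoff 5 at {Q}

argmax u_2 = {Q}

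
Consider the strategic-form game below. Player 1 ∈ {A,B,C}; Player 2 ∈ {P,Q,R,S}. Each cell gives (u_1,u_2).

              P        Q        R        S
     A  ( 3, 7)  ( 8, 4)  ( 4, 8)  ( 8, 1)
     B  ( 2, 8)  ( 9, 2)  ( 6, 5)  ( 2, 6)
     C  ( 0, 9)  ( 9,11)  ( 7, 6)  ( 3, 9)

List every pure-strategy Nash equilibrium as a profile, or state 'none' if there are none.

Nash profiles: (C,Q)

(A,P): not NE [P2→R gives 8>7]
(A,Q): not NE [P1→C gives 9>8; P2→R gives 8>4]
(A,R): not NE [P1→C gives 7>4]
(A,S): not NE [P2→R gives 8>1]
(B,P): not NE [P1→A gives 3>2]
(B,Q): not NE [P2→P gives 8>2]
(B,R): not NE [P1→C gives 7>6; P2→P gives 8>5]
(B,S): not NE [P1→A gives 8>2; P2→P gives 8>6]
(C,P): not NE [P1→A gives 3>0; P2→Q gives 11>9]
(C,Q): NE
(C,R): not NE [P2→Q gives 11>6]
(C,S): not NE [P1→A gives 8>3; P2→Q gives 11>9]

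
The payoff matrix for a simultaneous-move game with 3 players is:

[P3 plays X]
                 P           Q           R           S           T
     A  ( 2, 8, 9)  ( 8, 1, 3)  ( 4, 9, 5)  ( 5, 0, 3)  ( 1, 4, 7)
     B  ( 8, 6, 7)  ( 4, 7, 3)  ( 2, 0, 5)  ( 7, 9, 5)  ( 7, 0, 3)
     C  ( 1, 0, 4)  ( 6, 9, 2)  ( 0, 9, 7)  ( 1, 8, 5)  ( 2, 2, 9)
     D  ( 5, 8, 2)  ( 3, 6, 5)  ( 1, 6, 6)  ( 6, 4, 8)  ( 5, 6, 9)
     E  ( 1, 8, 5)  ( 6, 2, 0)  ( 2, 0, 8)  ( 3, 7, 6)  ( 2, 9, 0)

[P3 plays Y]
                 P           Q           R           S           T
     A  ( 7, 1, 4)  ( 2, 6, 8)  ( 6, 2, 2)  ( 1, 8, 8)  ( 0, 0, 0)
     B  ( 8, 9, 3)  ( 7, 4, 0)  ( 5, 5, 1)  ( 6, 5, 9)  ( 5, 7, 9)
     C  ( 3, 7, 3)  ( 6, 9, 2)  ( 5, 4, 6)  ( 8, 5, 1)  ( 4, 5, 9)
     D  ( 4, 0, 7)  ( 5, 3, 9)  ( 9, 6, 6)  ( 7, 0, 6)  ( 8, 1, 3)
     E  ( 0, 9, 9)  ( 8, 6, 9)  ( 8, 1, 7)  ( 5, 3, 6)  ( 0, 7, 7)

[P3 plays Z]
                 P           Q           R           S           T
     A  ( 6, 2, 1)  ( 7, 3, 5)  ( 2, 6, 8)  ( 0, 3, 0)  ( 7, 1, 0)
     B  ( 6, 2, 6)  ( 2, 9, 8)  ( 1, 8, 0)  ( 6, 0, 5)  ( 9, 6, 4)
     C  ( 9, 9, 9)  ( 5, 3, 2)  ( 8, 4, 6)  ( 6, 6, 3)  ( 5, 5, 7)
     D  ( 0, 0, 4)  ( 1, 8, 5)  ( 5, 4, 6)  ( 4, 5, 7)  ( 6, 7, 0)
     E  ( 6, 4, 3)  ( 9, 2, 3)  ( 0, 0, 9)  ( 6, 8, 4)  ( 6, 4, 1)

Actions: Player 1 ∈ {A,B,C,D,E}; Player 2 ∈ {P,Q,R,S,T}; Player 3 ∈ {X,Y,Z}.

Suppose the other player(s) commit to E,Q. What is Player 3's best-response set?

argmax u_3 = {Y}

u_3(X vs E,Q) = 0
u_3(Y vs E,Q) = 9
u_3(Z vs E,Q) = 3
max payoff 9 at {Y}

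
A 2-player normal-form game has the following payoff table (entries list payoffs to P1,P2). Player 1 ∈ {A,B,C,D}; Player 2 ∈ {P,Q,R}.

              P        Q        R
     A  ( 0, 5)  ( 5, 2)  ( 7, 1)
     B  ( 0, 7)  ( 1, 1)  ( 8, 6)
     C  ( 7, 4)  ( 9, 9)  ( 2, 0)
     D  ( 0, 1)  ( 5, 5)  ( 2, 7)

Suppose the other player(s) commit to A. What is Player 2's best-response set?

P2 best: {P}

u_2(P vs A) = 5
u_2(Q vs A) = 2
u_2(R vs A) = 1
max payoff 5 at {P}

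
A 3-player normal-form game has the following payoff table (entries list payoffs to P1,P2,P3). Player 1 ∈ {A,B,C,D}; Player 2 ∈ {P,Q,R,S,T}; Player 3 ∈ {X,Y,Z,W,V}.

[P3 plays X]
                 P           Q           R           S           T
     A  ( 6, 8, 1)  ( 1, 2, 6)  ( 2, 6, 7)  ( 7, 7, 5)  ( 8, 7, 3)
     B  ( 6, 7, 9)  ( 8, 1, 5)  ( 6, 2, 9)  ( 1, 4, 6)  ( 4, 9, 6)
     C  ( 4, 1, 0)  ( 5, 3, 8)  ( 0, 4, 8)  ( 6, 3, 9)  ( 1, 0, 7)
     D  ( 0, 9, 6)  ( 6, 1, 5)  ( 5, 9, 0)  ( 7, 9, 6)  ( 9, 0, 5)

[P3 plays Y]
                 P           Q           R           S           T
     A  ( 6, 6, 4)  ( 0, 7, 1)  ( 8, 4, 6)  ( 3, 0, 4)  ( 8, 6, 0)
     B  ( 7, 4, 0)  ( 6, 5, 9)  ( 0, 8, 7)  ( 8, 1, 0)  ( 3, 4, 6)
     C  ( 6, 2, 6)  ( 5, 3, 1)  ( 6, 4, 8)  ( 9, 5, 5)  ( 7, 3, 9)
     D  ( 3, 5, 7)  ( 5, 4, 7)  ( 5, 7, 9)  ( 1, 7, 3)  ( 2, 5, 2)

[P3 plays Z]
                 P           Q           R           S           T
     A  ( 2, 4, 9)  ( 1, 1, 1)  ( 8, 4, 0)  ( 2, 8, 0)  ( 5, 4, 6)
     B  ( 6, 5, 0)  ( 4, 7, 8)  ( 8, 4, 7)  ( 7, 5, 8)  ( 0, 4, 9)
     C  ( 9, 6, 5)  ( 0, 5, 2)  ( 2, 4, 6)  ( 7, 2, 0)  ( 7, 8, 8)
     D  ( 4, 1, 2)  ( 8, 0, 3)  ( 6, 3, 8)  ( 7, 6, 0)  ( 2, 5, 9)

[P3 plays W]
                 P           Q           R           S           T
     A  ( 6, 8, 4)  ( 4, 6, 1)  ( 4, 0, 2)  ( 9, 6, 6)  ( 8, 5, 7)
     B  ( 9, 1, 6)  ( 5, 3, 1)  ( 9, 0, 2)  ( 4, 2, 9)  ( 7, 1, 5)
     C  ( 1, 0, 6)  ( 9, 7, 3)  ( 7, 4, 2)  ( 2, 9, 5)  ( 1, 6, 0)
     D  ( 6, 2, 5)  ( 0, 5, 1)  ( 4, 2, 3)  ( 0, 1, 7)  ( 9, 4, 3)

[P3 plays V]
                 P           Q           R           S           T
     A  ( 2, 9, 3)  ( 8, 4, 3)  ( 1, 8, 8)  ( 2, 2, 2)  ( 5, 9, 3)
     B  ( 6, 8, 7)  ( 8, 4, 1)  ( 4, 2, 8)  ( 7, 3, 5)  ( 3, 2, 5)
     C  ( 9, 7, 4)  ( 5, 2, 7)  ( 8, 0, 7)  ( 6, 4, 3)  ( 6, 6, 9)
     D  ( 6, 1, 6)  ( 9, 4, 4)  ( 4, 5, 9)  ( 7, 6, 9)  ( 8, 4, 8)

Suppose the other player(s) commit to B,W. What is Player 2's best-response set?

u_2(P vs B,W) = 1
u_2(Q vs B,W) = 3
u_2(R vs B,W) = 0
u_2(S vs B,W) = 2
u_2(T vs B,W) = 1
max payoff 3 at {Q}

BR_2 = {Q}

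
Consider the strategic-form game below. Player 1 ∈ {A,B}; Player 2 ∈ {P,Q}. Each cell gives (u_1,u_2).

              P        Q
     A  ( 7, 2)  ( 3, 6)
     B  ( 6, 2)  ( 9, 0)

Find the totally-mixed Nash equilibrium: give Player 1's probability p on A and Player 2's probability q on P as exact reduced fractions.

P1 mixes 1/3 on A; P2 mixes 6/7 on P

P1 indiff ⇒ q·7+(1-q)·3 = q·6+(1-q)·9 ⇒ q(1) = (1-q)(6) ⇒ q = 6/7
P2 indiff ⇒ p·2+(1-p)·2 = p·6+(1-p)·0 ⇒ p(-4) = (1-p)(-2) ⇒ p = 1/3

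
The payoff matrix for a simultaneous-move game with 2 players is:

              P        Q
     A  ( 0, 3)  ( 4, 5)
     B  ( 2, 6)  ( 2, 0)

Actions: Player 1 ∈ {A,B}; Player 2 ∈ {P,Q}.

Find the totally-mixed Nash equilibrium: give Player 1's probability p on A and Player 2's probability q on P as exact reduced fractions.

P1 indiff ⇒ q·0+(1-q)·4 = q·2+(1-q)·2 ⇒ q(-2) = (1-q)(-2) ⇒ q = 1/2
P2 indiff ⇒ p·3+(1-p)·6 = p·5+(1-p)·0 ⇒ p(-2) = (1-p)(-6) ⇒ p = 3/4

p=3/4, q=1/2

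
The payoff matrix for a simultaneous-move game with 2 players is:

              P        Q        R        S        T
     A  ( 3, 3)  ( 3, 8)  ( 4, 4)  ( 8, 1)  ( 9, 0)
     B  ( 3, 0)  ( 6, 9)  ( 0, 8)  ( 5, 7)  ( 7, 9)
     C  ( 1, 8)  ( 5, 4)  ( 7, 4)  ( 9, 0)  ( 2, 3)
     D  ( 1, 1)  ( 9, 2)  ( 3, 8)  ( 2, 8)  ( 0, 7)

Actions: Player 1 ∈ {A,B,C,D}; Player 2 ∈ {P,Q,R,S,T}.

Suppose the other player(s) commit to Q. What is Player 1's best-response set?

P1 best: {D}

u_1(A vs Q) = 3
u_1(B vs Q) = 6
u_1(C vs Q) = 5
u_1(D vs Q) = 9
max payoff 9 at {D}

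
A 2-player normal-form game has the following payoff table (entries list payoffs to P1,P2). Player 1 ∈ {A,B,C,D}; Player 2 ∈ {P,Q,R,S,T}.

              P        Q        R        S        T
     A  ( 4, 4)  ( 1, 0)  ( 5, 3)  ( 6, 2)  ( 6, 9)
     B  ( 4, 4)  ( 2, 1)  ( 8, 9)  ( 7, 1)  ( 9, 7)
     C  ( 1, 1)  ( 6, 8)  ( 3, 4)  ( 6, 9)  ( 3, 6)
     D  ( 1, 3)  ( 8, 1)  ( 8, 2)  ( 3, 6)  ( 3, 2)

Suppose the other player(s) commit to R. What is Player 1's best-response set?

u_1(A vs R) = 5
u_1(B vs R) = 8
u_1(C vs R) = 3
u_1(D vs R) = 8
max payoff 8 at {B,D}

argmax u_1 = {B,D}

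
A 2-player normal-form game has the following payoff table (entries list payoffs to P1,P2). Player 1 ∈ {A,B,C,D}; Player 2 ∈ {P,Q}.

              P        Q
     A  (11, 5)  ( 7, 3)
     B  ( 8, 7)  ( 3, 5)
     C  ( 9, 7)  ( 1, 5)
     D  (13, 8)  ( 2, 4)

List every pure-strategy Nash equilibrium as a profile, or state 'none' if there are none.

NE set: (D,P)

(A,P): not NE [P1→D gives 13>11]
(A,Q): not NE [P2→P gives 5>3]
(B,P): not NE [P1→D gives 13>8]
(B,Q): not NE [P1→A gives 7>3; P2→P gives 7>5]
(C,P): not NE [P1→D gives 13>9]
(C,Q): not NE [P1→A gives 7>1; P2→P gives 7>5]
(D,P): NE
(D,Q): not NE [P1→A gives 7>2; P2→P gives 8>4]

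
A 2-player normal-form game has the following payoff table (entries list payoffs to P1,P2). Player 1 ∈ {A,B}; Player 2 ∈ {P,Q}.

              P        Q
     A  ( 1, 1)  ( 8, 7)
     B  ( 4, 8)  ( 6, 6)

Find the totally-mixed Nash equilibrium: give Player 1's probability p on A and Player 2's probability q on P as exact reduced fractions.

p=1/4, q=2/5

P1 indiff ⇒ q·1+(1-q)·8 = q·4+(1-q)·6 ⇒ q(-3) = (1-q)(-2) ⇒ q = 2/5
P2 indiff ⇒ p·1+(1-p)·8 = p·7+(1-p)·6 ⇒ p(-6) = (1-p)(-2) ⇒ p = 1/4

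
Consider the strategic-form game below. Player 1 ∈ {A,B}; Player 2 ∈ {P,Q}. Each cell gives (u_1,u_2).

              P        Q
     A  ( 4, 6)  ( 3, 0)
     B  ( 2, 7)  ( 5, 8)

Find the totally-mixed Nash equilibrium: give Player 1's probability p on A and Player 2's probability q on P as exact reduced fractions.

P1 mixes 1/7 on A; P2 mixes 1/2 on P

P1 indiff ⇒ q·4+(1-q)·3 = q·2+(1-q)·5 ⇒ q(2) = (1-q)(2) ⇒ q = 1/2
P2 indiff ⇒ p·6+(1-p)·7 = p·0+(1-p)·8 ⇒ p(6) = (1-p)(1) ⇒ p = 1/7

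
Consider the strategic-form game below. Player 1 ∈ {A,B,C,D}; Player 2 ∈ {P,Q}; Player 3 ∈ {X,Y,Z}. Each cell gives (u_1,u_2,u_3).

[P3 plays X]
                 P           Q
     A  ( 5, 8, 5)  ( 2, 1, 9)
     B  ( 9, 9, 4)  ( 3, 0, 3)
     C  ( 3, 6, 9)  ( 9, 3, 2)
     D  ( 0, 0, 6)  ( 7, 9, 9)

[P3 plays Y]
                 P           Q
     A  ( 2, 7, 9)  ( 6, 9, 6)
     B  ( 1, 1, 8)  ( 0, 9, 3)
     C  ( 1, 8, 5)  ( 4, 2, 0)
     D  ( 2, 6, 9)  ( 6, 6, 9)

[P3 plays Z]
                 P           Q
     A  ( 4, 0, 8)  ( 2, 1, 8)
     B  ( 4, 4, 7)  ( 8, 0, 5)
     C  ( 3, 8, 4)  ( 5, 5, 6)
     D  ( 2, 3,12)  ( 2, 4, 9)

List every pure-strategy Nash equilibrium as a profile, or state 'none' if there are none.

(A,P,X): not NE [P1→B gives 9>5; P3→Y gives 9>5]
(A,P,Y): not NE [P2→Q gives 9>7]
(A,P,Z): not NE [P2→Q gives 1>0; P3→Y gives 9>8]
(A,Q,X): not NE [P1→C gives 9>2; P2→P gives 8>1]
(A,Q,Y): not NE [P3→X gives 9>6]
(A,Q,Z): not NE [P1→B gives 8>2; P3→X gives 9>8]
(B,P,X): not NE [P3→Y gives 8>4]
(B,P,Y): not NE [P1→D gives 2>1; P2→Q gives 9>1]
(B,P,Z): not NE [P3→Y gives 8>7]
(B,Q,X): not NE [P1→C gives 9>3; P2→P gives 9>0; P3→Z gives 5>3]
(B,Q,Y): not NE [P1→D gives 6>0; P3→Z gives 5>3]
(B,Q,Z): not NE [P2→P gives 4>0]
(C,P,X): not NE [P1→B gives 9>3]
(C,P,Y): not NE [P1→D gives 2>1; P3→X gives 9>5]
(C,P,Z): not NE [P1→B gives 4>3; P3→X gives 9>4]
(C,Q,X): not NE [P2→P gives 6>3; P3→Z gives 6>2]
(C,Q,Y): not NE [P1→D gives 6>4; P2→P gives 8>2; P3→Z gives 6>0]
(C,Q,Z): not NE [P1→B gives 8>5; P2→P gives 8>5]
(D,P,X): not NE [P1→B gives 9>0; P2→Q gives 9>0; P3→Z gives 12>6]
(D,P,Y): not NE [P3→Z gives 12>9]
(D,P,Z): not NE [P1→B gives 4>2; P2→Q gives 4>3]
(D,Q,X): not NE [P1→C gives 9>7]
(D,Q,Y): NE
(D,Q,Z): not NE [P1→B gives 8>2]

Nash profiles: (D,Q,Y)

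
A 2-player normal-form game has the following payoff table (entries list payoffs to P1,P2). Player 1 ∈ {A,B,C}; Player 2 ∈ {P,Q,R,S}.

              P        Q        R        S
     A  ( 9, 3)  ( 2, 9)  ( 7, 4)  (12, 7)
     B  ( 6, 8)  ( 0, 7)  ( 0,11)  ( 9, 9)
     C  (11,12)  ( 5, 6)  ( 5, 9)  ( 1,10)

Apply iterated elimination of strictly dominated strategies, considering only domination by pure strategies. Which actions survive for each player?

P1 drop B (A beats it: P:9>6 Q:2>0 R:7>0 S:12>9)
P2 drop R (S beats it: A:7>4 C:10>9)
P1→{A,C} P2→{P,Q,S}

Survivors P1:{A,C} P2:{P,Q,S}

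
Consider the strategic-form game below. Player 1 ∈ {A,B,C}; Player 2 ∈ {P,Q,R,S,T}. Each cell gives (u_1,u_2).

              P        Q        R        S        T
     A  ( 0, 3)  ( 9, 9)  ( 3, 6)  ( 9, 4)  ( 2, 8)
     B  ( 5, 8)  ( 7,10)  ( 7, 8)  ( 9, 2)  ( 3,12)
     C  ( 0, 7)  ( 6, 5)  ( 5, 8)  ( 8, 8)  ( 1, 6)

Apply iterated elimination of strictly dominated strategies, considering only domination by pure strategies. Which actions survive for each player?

Survivors P1:{A,B} P2:{Q,T}

P1 drop C (B beats it: P:5>0 Q:7>6 R:7>5 S:9>8 T:3>1)
P2 drop P (Q beats it: A:9>3 B:10>8)
P2 drop R (Q beats it: A:9>6 B:10>8)
P2 drop S (Q beats it: A:9>4 B:10>2)
P1→{A,B} P2→{Q,T}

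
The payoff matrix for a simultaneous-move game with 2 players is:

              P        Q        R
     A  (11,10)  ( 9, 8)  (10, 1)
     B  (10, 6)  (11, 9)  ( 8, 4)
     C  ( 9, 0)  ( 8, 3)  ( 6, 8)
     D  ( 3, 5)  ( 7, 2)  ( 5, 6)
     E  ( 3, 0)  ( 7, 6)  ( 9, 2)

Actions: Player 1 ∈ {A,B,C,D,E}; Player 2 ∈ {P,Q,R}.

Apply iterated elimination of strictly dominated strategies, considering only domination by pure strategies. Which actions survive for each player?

Survivors P1:{A,B} P2:{P,Q}

P1 drop C (A beats it: P:11>9 Q:9>8 R:10>6)
P1 drop D (A beats it: P:11>3 Q:9>7 R:10>5)
P1 drop E (A beats it: P:11>3 Q:9>7 R:10>9)
P2 drop R (P beats it: A:10>1 B:6>4)
P1→{A,B} P2→{P,Q}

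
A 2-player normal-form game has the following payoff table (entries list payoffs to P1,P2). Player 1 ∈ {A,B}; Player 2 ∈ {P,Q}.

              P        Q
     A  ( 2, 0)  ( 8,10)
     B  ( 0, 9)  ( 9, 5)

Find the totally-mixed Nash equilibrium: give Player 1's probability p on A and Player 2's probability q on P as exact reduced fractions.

(p,q) = (2/7, 1/3)

P1 indiff ⇒ q·2+(1-q)·8 = q·0+(1-q)·9 ⇒ q(2) = (1-q)(1) ⇒ q = 1/3
P2 indiff ⇒ p·0+(1-p)·9 = p·10+(1-p)·5 ⇒ p(-10) = (1-p)(-4) ⇒ p = 2/7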